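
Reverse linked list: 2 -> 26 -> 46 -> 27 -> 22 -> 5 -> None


Step 1: curr=2, set curr.next=prev(None) | reversed so far: 2
Step 2: curr=26, set curr.next=prev(2) | reversed so far: 26 -> 2
Step 3: curr=46, set curr.next=prev(26) | reversed so far: 46 -> 26 -> 2
Step 4: curr=27, set curr.next=prev(46) | reversed so far: 27 -> 46 -> 26 -> 2
Step 5: curr=22, set curr.next=prev(27) | reversed so far: 22 -> 27 -> 46 -> 26 -> 2
Step 6: curr=5, set curr.next=prev(22) | reversed so far: 5 -> 22 -> 27 -> 46 -> 26 -> 2

5 -> 22 -> 27 -> 46 -> 26 -> 2 -> None


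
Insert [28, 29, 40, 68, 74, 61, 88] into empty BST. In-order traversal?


Insert 28: root
Insert 29: R from 28
Insert 40: R from 28 -> R from 29
Insert 68: R from 28 -> R from 29 -> R from 40
Insert 74: R from 28 -> R from 29 -> R from 40 -> R from 68
Insert 61: R from 28 -> R from 29 -> R from 40 -> L from 68
Insert 88: R from 28 -> R from 29 -> R from 40 -> R from 68 -> R from 74

In-order: [28, 29, 40, 61, 68, 74, 88]


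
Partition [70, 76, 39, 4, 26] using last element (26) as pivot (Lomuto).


Pivot: 26
  4 <= 26: swap -> [4, 76, 39, 70, 26]
Place pivot at 1: [4, 26, 39, 70, 76]

Partitioned: [4, 26, 39, 70, 76]


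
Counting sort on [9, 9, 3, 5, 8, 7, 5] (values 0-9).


Input: [9, 9, 3, 5, 8, 7, 5]
Counts: [0, 0, 0, 1, 0, 2, 0, 1, 1, 2]

Sorted: [3, 5, 5, 7, 8, 9, 9]


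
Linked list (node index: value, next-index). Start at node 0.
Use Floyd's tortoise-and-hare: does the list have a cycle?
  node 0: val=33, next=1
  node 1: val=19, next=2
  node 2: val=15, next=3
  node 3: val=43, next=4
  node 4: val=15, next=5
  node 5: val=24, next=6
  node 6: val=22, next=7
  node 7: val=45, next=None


Floyd's tortoise (slow, +1) and hare (fast, +2):
  init: slow=0, fast=0
  step 1: slow=1, fast=2
  step 2: slow=2, fast=4
  step 3: slow=3, fast=6
  step 4: fast 6->7->None, no cycle

Cycle: no


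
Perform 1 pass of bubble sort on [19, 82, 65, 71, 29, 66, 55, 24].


Initial: [19, 82, 65, 71, 29, 66, 55, 24]
Pass 1: [19, 65, 71, 29, 66, 55, 24, 82] (6 swaps)

After 1 pass: [19, 65, 71, 29, 66, 55, 24, 82]


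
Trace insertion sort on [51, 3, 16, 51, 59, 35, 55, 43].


Initial: [51, 3, 16, 51, 59, 35, 55, 43]
Insert 3: [3, 51, 16, 51, 59, 35, 55, 43]
Insert 16: [3, 16, 51, 51, 59, 35, 55, 43]
Insert 51: [3, 16, 51, 51, 59, 35, 55, 43]
Insert 59: [3, 16, 51, 51, 59, 35, 55, 43]
Insert 35: [3, 16, 35, 51, 51, 59, 55, 43]
Insert 55: [3, 16, 35, 51, 51, 55, 59, 43]
Insert 43: [3, 16, 35, 43, 51, 51, 55, 59]

Sorted: [3, 16, 35, 43, 51, 51, 55, 59]


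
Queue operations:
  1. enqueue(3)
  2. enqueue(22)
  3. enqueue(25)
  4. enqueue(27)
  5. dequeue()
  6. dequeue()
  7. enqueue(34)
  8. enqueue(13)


enqueue(3) -> [3]
enqueue(22) -> [3, 22]
enqueue(25) -> [3, 22, 25]
enqueue(27) -> [3, 22, 25, 27]
dequeue()->3, [22, 25, 27]
dequeue()->22, [25, 27]
enqueue(34) -> [25, 27, 34]
enqueue(13) -> [25, 27, 34, 13]

Final queue: [25, 27, 34, 13]


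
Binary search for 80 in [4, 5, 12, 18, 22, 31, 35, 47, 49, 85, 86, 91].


Step 1: lo=0, hi=11, mid=5, val=31
Step 2: lo=6, hi=11, mid=8, val=49
Step 3: lo=9, hi=11, mid=10, val=86
Step 4: lo=9, hi=9, mid=9, val=85

Not found


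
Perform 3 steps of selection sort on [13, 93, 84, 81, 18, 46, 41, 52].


Initial: [13, 93, 84, 81, 18, 46, 41, 52]
Step 1: min=13 at 0
  Swap: [13, 93, 84, 81, 18, 46, 41, 52]
Step 2: min=18 at 4
  Swap: [13, 18, 84, 81, 93, 46, 41, 52]
Step 3: min=41 at 6
  Swap: [13, 18, 41, 81, 93, 46, 84, 52]

After 3 steps: [13, 18, 41, 81, 93, 46, 84, 52]


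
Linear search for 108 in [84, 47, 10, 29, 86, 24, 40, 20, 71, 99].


i=0: 84!=108
i=1: 47!=108
i=2: 10!=108
i=3: 29!=108
i=4: 86!=108
i=5: 24!=108
i=6: 40!=108
i=7: 20!=108
i=8: 71!=108
i=9: 99!=108

Not found, 10 comps


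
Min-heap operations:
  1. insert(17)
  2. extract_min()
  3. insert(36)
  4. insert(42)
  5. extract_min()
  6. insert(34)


insert(17) -> [17]
extract_min()->17, []
insert(36) -> [36]
insert(42) -> [36, 42]
extract_min()->36, [42]
insert(34) -> [34, 42]

Final heap: [34, 42]


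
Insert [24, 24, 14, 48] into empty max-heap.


Insert 24: [24]
Insert 24: [24, 24]
Insert 14: [24, 24, 14]
Insert 48: [48, 24, 14, 24]

Final heap: [48, 24, 14, 24]


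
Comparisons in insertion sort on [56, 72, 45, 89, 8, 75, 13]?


Algorithm: insertion sort
Input: [56, 72, 45, 89, 8, 75, 13]
Sorted: [8, 13, 45, 56, 72, 75, 89]

16


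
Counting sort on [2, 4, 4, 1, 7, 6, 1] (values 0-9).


Input: [2, 4, 4, 1, 7, 6, 1]
Counts: [0, 2, 1, 0, 2, 0, 1, 1, 0, 0]

Sorted: [1, 1, 2, 4, 4, 6, 7]


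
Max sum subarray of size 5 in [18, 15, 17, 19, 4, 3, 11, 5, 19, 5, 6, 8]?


[0:5]: 73
[1:6]: 58
[2:7]: 54
[3:8]: 42
[4:9]: 42
[5:10]: 43
[6:11]: 46
[7:12]: 43

Max: 73 at [0:5]


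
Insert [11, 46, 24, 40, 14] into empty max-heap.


Insert 11: [11]
Insert 46: [46, 11]
Insert 24: [46, 11, 24]
Insert 40: [46, 40, 24, 11]
Insert 14: [46, 40, 24, 11, 14]

Final heap: [46, 40, 24, 11, 14]


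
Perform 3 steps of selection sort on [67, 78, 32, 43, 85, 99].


Initial: [67, 78, 32, 43, 85, 99]
Step 1: min=32 at 2
  Swap: [32, 78, 67, 43, 85, 99]
Step 2: min=43 at 3
  Swap: [32, 43, 67, 78, 85, 99]
Step 3: min=67 at 2
  Swap: [32, 43, 67, 78, 85, 99]

After 3 steps: [32, 43, 67, 78, 85, 99]


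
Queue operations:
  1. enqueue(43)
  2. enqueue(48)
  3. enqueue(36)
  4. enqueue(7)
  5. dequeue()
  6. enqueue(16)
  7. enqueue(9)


enqueue(43) -> [43]
enqueue(48) -> [43, 48]
enqueue(36) -> [43, 48, 36]
enqueue(7) -> [43, 48, 36, 7]
dequeue()->43, [48, 36, 7]
enqueue(16) -> [48, 36, 7, 16]
enqueue(9) -> [48, 36, 7, 16, 9]

Final queue: [48, 36, 7, 16, 9]


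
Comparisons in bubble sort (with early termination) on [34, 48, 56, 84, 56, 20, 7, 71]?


Algorithm: bubble sort (with early termination)
Input: [34, 48, 56, 84, 56, 20, 7, 71]
Sorted: [7, 20, 34, 48, 56, 56, 71, 84]

28


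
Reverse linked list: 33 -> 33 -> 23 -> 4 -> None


Step 1: curr=33, set curr.next=prev(None) | reversed so far: 33
Step 2: curr=33, set curr.next=prev(33) | reversed so far: 33 -> 33
Step 3: curr=23, set curr.next=prev(33) | reversed so far: 23 -> 33 -> 33
Step 4: curr=4, set curr.next=prev(23) | reversed so far: 4 -> 23 -> 33 -> 33

4 -> 23 -> 33 -> 33 -> None


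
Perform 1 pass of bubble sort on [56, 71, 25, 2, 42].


Initial: [56, 71, 25, 2, 42]
Pass 1: [56, 25, 2, 42, 71] (3 swaps)

After 1 pass: [56, 25, 2, 42, 71]


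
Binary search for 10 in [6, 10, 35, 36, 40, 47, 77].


Step 1: lo=0, hi=6, mid=3, val=36
Step 2: lo=0, hi=2, mid=1, val=10

Found at index 1


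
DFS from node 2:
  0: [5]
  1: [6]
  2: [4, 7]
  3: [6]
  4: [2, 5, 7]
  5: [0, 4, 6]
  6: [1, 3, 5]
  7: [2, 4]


Visit 2, push [7, 4]
Visit 4, push [7, 5]
Visit 5, push [6, 0]
Visit 0, push []
Visit 6, push [3, 1]
Visit 1, push []
Visit 3, push []
Visit 7, push []

DFS order: [2, 4, 5, 0, 6, 1, 3, 7]


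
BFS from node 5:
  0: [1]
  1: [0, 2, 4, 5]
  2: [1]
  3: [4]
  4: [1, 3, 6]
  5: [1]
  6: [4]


Visit 5, enqueue [1]
Visit 1, enqueue [0, 2, 4]
Visit 0, enqueue []
Visit 2, enqueue []
Visit 4, enqueue [3, 6]
Visit 3, enqueue []
Visit 6, enqueue []

BFS order: [5, 1, 0, 2, 4, 3, 6]


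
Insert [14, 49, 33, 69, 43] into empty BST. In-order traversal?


Insert 14: root
Insert 49: R from 14
Insert 33: R from 14 -> L from 49
Insert 69: R from 14 -> R from 49
Insert 43: R from 14 -> L from 49 -> R from 33

In-order: [14, 33, 43, 49, 69]


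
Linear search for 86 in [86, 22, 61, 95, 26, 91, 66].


i=0: 86==86 found!

Found at 0, 1 comps


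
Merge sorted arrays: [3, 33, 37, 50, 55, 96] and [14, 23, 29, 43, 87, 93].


Take 3 from A
Take 14 from B
Take 23 from B
Take 29 from B
Take 33 from A
Take 37 from A
Take 43 from B
Take 50 from A
Take 55 from A
Take 87 from B
Take 93 from B

Merged: [3, 14, 23, 29, 33, 37, 43, 50, 55, 87, 93, 96]


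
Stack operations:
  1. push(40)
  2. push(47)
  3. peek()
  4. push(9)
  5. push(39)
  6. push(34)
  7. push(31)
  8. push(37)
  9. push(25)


push(40) -> [40]
push(47) -> [40, 47]
peek()->47
push(9) -> [40, 47, 9]
push(39) -> [40, 47, 9, 39]
push(34) -> [40, 47, 9, 39, 34]
push(31) -> [40, 47, 9, 39, 34, 31]
push(37) -> [40, 47, 9, 39, 34, 31, 37]
push(25) -> [40, 47, 9, 39, 34, 31, 37, 25]

Final stack: [40, 47, 9, 39, 34, 31, 37, 25]


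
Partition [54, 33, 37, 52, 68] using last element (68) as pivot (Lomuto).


Pivot: 68
  54 <= 68: advance i (no swap)
  33 <= 68: advance i (no swap)
  37 <= 68: advance i (no swap)
  52 <= 68: advance i (no swap)
Place pivot at 4: [54, 33, 37, 52, 68]

Partitioned: [54, 33, 37, 52, 68]


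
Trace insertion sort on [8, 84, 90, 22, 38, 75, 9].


Initial: [8, 84, 90, 22, 38, 75, 9]
Insert 84: [8, 84, 90, 22, 38, 75, 9]
Insert 90: [8, 84, 90, 22, 38, 75, 9]
Insert 22: [8, 22, 84, 90, 38, 75, 9]
Insert 38: [8, 22, 38, 84, 90, 75, 9]
Insert 75: [8, 22, 38, 75, 84, 90, 9]
Insert 9: [8, 9, 22, 38, 75, 84, 90]

Sorted: [8, 9, 22, 38, 75, 84, 90]


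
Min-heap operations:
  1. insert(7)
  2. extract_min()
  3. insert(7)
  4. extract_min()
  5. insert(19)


insert(7) -> [7]
extract_min()->7, []
insert(7) -> [7]
extract_min()->7, []
insert(19) -> [19]

Final heap: [19]


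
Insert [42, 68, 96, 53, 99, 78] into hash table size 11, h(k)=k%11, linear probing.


Insert 42: h=9 -> slot 9
Insert 68: h=2 -> slot 2
Insert 96: h=8 -> slot 8
Insert 53: h=9, 1 probes -> slot 10
Insert 99: h=0 -> slot 0
Insert 78: h=1 -> slot 1

Table: [99, 78, 68, None, None, None, None, None, 96, 42, 53]


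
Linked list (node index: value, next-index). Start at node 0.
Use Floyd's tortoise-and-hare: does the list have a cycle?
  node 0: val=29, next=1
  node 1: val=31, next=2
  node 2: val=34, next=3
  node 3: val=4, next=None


Floyd's tortoise (slow, +1) and hare (fast, +2):
  init: slow=0, fast=0
  step 1: slow=1, fast=2
  step 2: fast 2->3->None, no cycle

Cycle: no


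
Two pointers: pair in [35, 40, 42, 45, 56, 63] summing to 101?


lo=0(35)+hi=5(63)=98
lo=1(40)+hi=5(63)=103
lo=1(40)+hi=4(56)=96
lo=2(42)+hi=4(56)=98
lo=3(45)+hi=4(56)=101

Yes: 45+56=101


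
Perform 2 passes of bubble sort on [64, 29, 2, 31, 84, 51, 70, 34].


Initial: [64, 29, 2, 31, 84, 51, 70, 34]
Pass 1: [29, 2, 31, 64, 51, 70, 34, 84] (6 swaps)
Pass 2: [2, 29, 31, 51, 64, 34, 70, 84] (3 swaps)

After 2 passes: [2, 29, 31, 51, 64, 34, 70, 84]


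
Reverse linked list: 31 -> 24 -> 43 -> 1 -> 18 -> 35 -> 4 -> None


Step 1: curr=31, set curr.next=prev(None) | reversed so far: 31
Step 2: curr=24, set curr.next=prev(31) | reversed so far: 24 -> 31
Step 3: curr=43, set curr.next=prev(24) | reversed so far: 43 -> 24 -> 31
Step 4: curr=1, set curr.next=prev(43) | reversed so far: 1 -> 43 -> 24 -> 31
Step 5: curr=18, set curr.next=prev(1) | reversed so far: 18 -> 1 -> 43 -> 24 -> 31
Step 6: curr=35, set curr.next=prev(18) | reversed so far: 35 -> 18 -> 1 -> 43 -> 24 -> 31
Step 7: curr=4, set curr.next=prev(35) | reversed so far: 4 -> 35 -> 18 -> 1 -> 43 -> 24 -> 31

4 -> 35 -> 18 -> 1 -> 43 -> 24 -> 31 -> None


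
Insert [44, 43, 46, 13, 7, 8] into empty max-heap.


Insert 44: [44]
Insert 43: [44, 43]
Insert 46: [46, 43, 44]
Insert 13: [46, 43, 44, 13]
Insert 7: [46, 43, 44, 13, 7]
Insert 8: [46, 43, 44, 13, 7, 8]

Final heap: [46, 43, 44, 13, 7, 8]


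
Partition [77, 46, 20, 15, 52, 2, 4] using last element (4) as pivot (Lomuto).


Pivot: 4
  2 <= 4: swap -> [2, 46, 20, 15, 52, 77, 4]
Place pivot at 1: [2, 4, 20, 15, 52, 77, 46]

Partitioned: [2, 4, 20, 15, 52, 77, 46]


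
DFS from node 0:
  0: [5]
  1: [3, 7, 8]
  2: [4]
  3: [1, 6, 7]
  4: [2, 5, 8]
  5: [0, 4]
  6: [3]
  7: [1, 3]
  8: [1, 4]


Visit 0, push [5]
Visit 5, push [4]
Visit 4, push [8, 2]
Visit 2, push []
Visit 8, push [1]
Visit 1, push [7, 3]
Visit 3, push [7, 6]
Visit 6, push []
Visit 7, push []

DFS order: [0, 5, 4, 2, 8, 1, 3, 6, 7]


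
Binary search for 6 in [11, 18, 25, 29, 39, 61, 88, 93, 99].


Step 1: lo=0, hi=8, mid=4, val=39
Step 2: lo=0, hi=3, mid=1, val=18
Step 3: lo=0, hi=0, mid=0, val=11

Not found


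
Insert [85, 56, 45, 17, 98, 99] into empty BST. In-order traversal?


Insert 85: root
Insert 56: L from 85
Insert 45: L from 85 -> L from 56
Insert 17: L from 85 -> L from 56 -> L from 45
Insert 98: R from 85
Insert 99: R from 85 -> R from 98

In-order: [17, 45, 56, 85, 98, 99]


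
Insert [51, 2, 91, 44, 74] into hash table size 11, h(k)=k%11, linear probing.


Insert 51: h=7 -> slot 7
Insert 2: h=2 -> slot 2
Insert 91: h=3 -> slot 3
Insert 44: h=0 -> slot 0
Insert 74: h=8 -> slot 8

Table: [44, None, 2, 91, None, None, None, 51, 74, None, None]


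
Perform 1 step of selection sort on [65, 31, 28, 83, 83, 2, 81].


Initial: [65, 31, 28, 83, 83, 2, 81]
Step 1: min=2 at 5
  Swap: [2, 31, 28, 83, 83, 65, 81]

After 1 step: [2, 31, 28, 83, 83, 65, 81]


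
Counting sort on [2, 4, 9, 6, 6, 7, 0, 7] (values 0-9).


Input: [2, 4, 9, 6, 6, 7, 0, 7]
Counts: [1, 0, 1, 0, 1, 0, 2, 2, 0, 1]

Sorted: [0, 2, 4, 6, 6, 7, 7, 9]


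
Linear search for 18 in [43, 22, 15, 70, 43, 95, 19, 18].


i=0: 43!=18
i=1: 22!=18
i=2: 15!=18
i=3: 70!=18
i=4: 43!=18
i=5: 95!=18
i=6: 19!=18
i=7: 18==18 found!

Found at 7, 8 comps


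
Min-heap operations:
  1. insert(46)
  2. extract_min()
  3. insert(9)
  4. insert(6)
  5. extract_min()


insert(46) -> [46]
extract_min()->46, []
insert(9) -> [9]
insert(6) -> [6, 9]
extract_min()->6, [9]

Final heap: [9]


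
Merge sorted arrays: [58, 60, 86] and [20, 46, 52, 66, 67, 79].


Take 20 from B
Take 46 from B
Take 52 from B
Take 58 from A
Take 60 from A
Take 66 from B
Take 67 from B
Take 79 from B

Merged: [20, 46, 52, 58, 60, 66, 67, 79, 86]


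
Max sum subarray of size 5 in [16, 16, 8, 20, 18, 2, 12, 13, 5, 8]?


[0:5]: 78
[1:6]: 64
[2:7]: 60
[3:8]: 65
[4:9]: 50
[5:10]: 40

Max: 78 at [0:5]


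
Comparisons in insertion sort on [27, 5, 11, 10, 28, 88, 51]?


Algorithm: insertion sort
Input: [27, 5, 11, 10, 28, 88, 51]
Sorted: [5, 10, 11, 27, 28, 51, 88]

10


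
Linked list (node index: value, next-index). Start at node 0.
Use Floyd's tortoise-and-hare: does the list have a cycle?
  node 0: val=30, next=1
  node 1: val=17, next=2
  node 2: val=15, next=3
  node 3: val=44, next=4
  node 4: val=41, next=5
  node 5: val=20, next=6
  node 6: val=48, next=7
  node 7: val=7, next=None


Floyd's tortoise (slow, +1) and hare (fast, +2):
  init: slow=0, fast=0
  step 1: slow=1, fast=2
  step 2: slow=2, fast=4
  step 3: slow=3, fast=6
  step 4: fast 6->7->None, no cycle

Cycle: no


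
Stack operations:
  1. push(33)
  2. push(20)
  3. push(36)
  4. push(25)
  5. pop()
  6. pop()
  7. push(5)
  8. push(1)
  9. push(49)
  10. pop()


push(33) -> [33]
push(20) -> [33, 20]
push(36) -> [33, 20, 36]
push(25) -> [33, 20, 36, 25]
pop()->25, [33, 20, 36]
pop()->36, [33, 20]
push(5) -> [33, 20, 5]
push(1) -> [33, 20, 5, 1]
push(49) -> [33, 20, 5, 1, 49]
pop()->49, [33, 20, 5, 1]

Final stack: [33, 20, 5, 1]


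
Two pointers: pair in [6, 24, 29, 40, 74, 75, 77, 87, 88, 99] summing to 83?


lo=0(6)+hi=9(99)=105
lo=0(6)+hi=8(88)=94
lo=0(6)+hi=7(87)=93
lo=0(6)+hi=6(77)=83

Yes: 6+77=83


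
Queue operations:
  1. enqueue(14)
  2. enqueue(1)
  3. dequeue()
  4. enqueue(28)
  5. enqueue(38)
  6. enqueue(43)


enqueue(14) -> [14]
enqueue(1) -> [14, 1]
dequeue()->14, [1]
enqueue(28) -> [1, 28]
enqueue(38) -> [1, 28, 38]
enqueue(43) -> [1, 28, 38, 43]

Final queue: [1, 28, 38, 43]


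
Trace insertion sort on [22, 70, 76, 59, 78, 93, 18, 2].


Initial: [22, 70, 76, 59, 78, 93, 18, 2]
Insert 70: [22, 70, 76, 59, 78, 93, 18, 2]
Insert 76: [22, 70, 76, 59, 78, 93, 18, 2]
Insert 59: [22, 59, 70, 76, 78, 93, 18, 2]
Insert 78: [22, 59, 70, 76, 78, 93, 18, 2]
Insert 93: [22, 59, 70, 76, 78, 93, 18, 2]
Insert 18: [18, 22, 59, 70, 76, 78, 93, 2]
Insert 2: [2, 18, 22, 59, 70, 76, 78, 93]

Sorted: [2, 18, 22, 59, 70, 76, 78, 93]


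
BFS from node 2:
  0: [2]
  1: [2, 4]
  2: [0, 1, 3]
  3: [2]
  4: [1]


Visit 2, enqueue [0, 1, 3]
Visit 0, enqueue []
Visit 1, enqueue [4]
Visit 3, enqueue []
Visit 4, enqueue []

BFS order: [2, 0, 1, 3, 4]


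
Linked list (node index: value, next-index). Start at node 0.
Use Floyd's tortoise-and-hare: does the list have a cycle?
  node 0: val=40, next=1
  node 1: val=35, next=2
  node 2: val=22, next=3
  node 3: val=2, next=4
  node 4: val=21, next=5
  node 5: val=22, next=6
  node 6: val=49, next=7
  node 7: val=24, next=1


Floyd's tortoise (slow, +1) and hare (fast, +2):
  init: slow=0, fast=0
  step 1: slow=1, fast=2
  step 2: slow=2, fast=4
  step 3: slow=3, fast=6
  step 4: slow=4, fast=1
  step 5: slow=5, fast=3
  step 6: slow=6, fast=5
  step 7: slow=7, fast=7
  slow == fast at node 7: cycle detected

Cycle: yes


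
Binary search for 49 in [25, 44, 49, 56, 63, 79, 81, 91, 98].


Step 1: lo=0, hi=8, mid=4, val=63
Step 2: lo=0, hi=3, mid=1, val=44
Step 3: lo=2, hi=3, mid=2, val=49

Found at index 2


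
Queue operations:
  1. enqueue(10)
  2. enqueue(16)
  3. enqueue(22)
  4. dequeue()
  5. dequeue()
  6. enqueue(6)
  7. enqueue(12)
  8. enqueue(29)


enqueue(10) -> [10]
enqueue(16) -> [10, 16]
enqueue(22) -> [10, 16, 22]
dequeue()->10, [16, 22]
dequeue()->16, [22]
enqueue(6) -> [22, 6]
enqueue(12) -> [22, 6, 12]
enqueue(29) -> [22, 6, 12, 29]

Final queue: [22, 6, 12, 29]


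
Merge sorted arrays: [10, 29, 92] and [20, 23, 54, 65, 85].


Take 10 from A
Take 20 from B
Take 23 from B
Take 29 from A
Take 54 from B
Take 65 from B
Take 85 from B

Merged: [10, 20, 23, 29, 54, 65, 85, 92]


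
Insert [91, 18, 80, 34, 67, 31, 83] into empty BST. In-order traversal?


Insert 91: root
Insert 18: L from 91
Insert 80: L from 91 -> R from 18
Insert 34: L from 91 -> R from 18 -> L from 80
Insert 67: L from 91 -> R from 18 -> L from 80 -> R from 34
Insert 31: L from 91 -> R from 18 -> L from 80 -> L from 34
Insert 83: L from 91 -> R from 18 -> R from 80

In-order: [18, 31, 34, 67, 80, 83, 91]


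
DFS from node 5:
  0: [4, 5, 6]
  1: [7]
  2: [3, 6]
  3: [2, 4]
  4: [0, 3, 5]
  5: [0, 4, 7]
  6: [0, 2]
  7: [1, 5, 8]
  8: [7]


Visit 5, push [7, 4, 0]
Visit 0, push [6, 4]
Visit 4, push [3]
Visit 3, push [2]
Visit 2, push [6]
Visit 6, push []
Visit 7, push [8, 1]
Visit 1, push []
Visit 8, push []

DFS order: [5, 0, 4, 3, 2, 6, 7, 1, 8]


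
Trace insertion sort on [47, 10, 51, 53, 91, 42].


Initial: [47, 10, 51, 53, 91, 42]
Insert 10: [10, 47, 51, 53, 91, 42]
Insert 51: [10, 47, 51, 53, 91, 42]
Insert 53: [10, 47, 51, 53, 91, 42]
Insert 91: [10, 47, 51, 53, 91, 42]
Insert 42: [10, 42, 47, 51, 53, 91]

Sorted: [10, 42, 47, 51, 53, 91]


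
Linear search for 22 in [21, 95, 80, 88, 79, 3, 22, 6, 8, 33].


i=0: 21!=22
i=1: 95!=22
i=2: 80!=22
i=3: 88!=22
i=4: 79!=22
i=5: 3!=22
i=6: 22==22 found!

Found at 6, 7 comps


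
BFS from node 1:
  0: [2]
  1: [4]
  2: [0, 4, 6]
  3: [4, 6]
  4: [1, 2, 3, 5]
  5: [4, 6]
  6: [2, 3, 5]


Visit 1, enqueue [4]
Visit 4, enqueue [2, 3, 5]
Visit 2, enqueue [0, 6]
Visit 3, enqueue []
Visit 5, enqueue []
Visit 0, enqueue []
Visit 6, enqueue []

BFS order: [1, 4, 2, 3, 5, 0, 6]


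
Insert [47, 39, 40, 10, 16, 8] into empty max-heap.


Insert 47: [47]
Insert 39: [47, 39]
Insert 40: [47, 39, 40]
Insert 10: [47, 39, 40, 10]
Insert 16: [47, 39, 40, 10, 16]
Insert 8: [47, 39, 40, 10, 16, 8]

Final heap: [47, 39, 40, 10, 16, 8]


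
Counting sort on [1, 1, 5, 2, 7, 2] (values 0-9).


Input: [1, 1, 5, 2, 7, 2]
Counts: [0, 2, 2, 0, 0, 1, 0, 1, 0, 0]

Sorted: [1, 1, 2, 2, 5, 7]


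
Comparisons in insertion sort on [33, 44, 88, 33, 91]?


Algorithm: insertion sort
Input: [33, 44, 88, 33, 91]
Sorted: [33, 33, 44, 88, 91]

6


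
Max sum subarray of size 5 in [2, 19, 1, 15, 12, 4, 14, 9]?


[0:5]: 49
[1:6]: 51
[2:7]: 46
[3:8]: 54

Max: 54 at [3:8]


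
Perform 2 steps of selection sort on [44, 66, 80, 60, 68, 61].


Initial: [44, 66, 80, 60, 68, 61]
Step 1: min=44 at 0
  Swap: [44, 66, 80, 60, 68, 61]
Step 2: min=60 at 3
  Swap: [44, 60, 80, 66, 68, 61]

After 2 steps: [44, 60, 80, 66, 68, 61]


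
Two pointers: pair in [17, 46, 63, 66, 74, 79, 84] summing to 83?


lo=0(17)+hi=6(84)=101
lo=0(17)+hi=5(79)=96
lo=0(17)+hi=4(74)=91
lo=0(17)+hi=3(66)=83

Yes: 17+66=83


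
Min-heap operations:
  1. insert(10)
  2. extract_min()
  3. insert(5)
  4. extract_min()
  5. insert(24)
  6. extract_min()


insert(10) -> [10]
extract_min()->10, []
insert(5) -> [5]
extract_min()->5, []
insert(24) -> [24]
extract_min()->24, []

Final heap: []


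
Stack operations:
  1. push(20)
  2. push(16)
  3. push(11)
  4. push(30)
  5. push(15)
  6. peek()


push(20) -> [20]
push(16) -> [20, 16]
push(11) -> [20, 16, 11]
push(30) -> [20, 16, 11, 30]
push(15) -> [20, 16, 11, 30, 15]
peek()->15

Final stack: [20, 16, 11, 30, 15]


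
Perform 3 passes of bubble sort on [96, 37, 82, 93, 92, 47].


Initial: [96, 37, 82, 93, 92, 47]
Pass 1: [37, 82, 93, 92, 47, 96] (5 swaps)
Pass 2: [37, 82, 92, 47, 93, 96] (2 swaps)
Pass 3: [37, 82, 47, 92, 93, 96] (1 swaps)

After 3 passes: [37, 82, 47, 92, 93, 96]


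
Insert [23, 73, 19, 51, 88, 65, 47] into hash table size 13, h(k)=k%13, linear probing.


Insert 23: h=10 -> slot 10
Insert 73: h=8 -> slot 8
Insert 19: h=6 -> slot 6
Insert 51: h=12 -> slot 12
Insert 88: h=10, 1 probes -> slot 11
Insert 65: h=0 -> slot 0
Insert 47: h=8, 1 probes -> slot 9

Table: [65, None, None, None, None, None, 19, None, 73, 47, 23, 88, 51]


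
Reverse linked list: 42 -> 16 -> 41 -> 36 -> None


Step 1: curr=42, set curr.next=prev(None) | reversed so far: 42
Step 2: curr=16, set curr.next=prev(42) | reversed so far: 16 -> 42
Step 3: curr=41, set curr.next=prev(16) | reversed so far: 41 -> 16 -> 42
Step 4: curr=36, set curr.next=prev(41) | reversed so far: 36 -> 41 -> 16 -> 42

36 -> 41 -> 16 -> 42 -> None


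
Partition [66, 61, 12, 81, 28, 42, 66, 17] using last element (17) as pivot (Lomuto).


Pivot: 17
  12 <= 17: swap -> [12, 61, 66, 81, 28, 42, 66, 17]
Place pivot at 1: [12, 17, 66, 81, 28, 42, 66, 61]

Partitioned: [12, 17, 66, 81, 28, 42, 66, 61]


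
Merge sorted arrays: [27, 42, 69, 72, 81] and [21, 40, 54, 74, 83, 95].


Take 21 from B
Take 27 from A
Take 40 from B
Take 42 from A
Take 54 from B
Take 69 from A
Take 72 from A
Take 74 from B
Take 81 from A

Merged: [21, 27, 40, 42, 54, 69, 72, 74, 81, 83, 95]


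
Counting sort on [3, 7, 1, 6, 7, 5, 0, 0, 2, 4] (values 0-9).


Input: [3, 7, 1, 6, 7, 5, 0, 0, 2, 4]
Counts: [2, 1, 1, 1, 1, 1, 1, 2, 0, 0]

Sorted: [0, 0, 1, 2, 3, 4, 5, 6, 7, 7]


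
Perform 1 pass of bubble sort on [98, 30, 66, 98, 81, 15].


Initial: [98, 30, 66, 98, 81, 15]
Pass 1: [30, 66, 98, 81, 15, 98] (4 swaps)

After 1 pass: [30, 66, 98, 81, 15, 98]


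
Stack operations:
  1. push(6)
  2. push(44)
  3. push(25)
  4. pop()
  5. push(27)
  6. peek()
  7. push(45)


push(6) -> [6]
push(44) -> [6, 44]
push(25) -> [6, 44, 25]
pop()->25, [6, 44]
push(27) -> [6, 44, 27]
peek()->27
push(45) -> [6, 44, 27, 45]

Final stack: [6, 44, 27, 45]


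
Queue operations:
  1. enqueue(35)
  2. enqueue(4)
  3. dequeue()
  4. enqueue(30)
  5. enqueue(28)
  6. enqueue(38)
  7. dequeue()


enqueue(35) -> [35]
enqueue(4) -> [35, 4]
dequeue()->35, [4]
enqueue(30) -> [4, 30]
enqueue(28) -> [4, 30, 28]
enqueue(38) -> [4, 30, 28, 38]
dequeue()->4, [30, 28, 38]

Final queue: [30, 28, 38]


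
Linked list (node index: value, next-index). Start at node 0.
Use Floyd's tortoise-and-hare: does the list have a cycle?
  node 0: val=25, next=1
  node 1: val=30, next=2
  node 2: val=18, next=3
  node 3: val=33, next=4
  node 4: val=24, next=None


Floyd's tortoise (slow, +1) and hare (fast, +2):
  init: slow=0, fast=0
  step 1: slow=1, fast=2
  step 2: slow=2, fast=4
  step 3: fast -> None, no cycle

Cycle: no


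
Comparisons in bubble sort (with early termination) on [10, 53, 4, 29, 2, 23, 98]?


Algorithm: bubble sort (with early termination)
Input: [10, 53, 4, 29, 2, 23, 98]
Sorted: [2, 4, 10, 23, 29, 53, 98]

20


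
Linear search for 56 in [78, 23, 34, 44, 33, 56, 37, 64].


i=0: 78!=56
i=1: 23!=56
i=2: 34!=56
i=3: 44!=56
i=4: 33!=56
i=5: 56==56 found!

Found at 5, 6 comps


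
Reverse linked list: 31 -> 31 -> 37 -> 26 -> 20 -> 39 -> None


Step 1: curr=31, set curr.next=prev(None) | reversed so far: 31
Step 2: curr=31, set curr.next=prev(31) | reversed so far: 31 -> 31
Step 3: curr=37, set curr.next=prev(31) | reversed so far: 37 -> 31 -> 31
Step 4: curr=26, set curr.next=prev(37) | reversed so far: 26 -> 37 -> 31 -> 31
Step 5: curr=20, set curr.next=prev(26) | reversed so far: 20 -> 26 -> 37 -> 31 -> 31
Step 6: curr=39, set curr.next=prev(20) | reversed so far: 39 -> 20 -> 26 -> 37 -> 31 -> 31

39 -> 20 -> 26 -> 37 -> 31 -> 31 -> None


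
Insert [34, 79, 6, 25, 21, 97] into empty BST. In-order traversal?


Insert 34: root
Insert 79: R from 34
Insert 6: L from 34
Insert 25: L from 34 -> R from 6
Insert 21: L from 34 -> R from 6 -> L from 25
Insert 97: R from 34 -> R from 79

In-order: [6, 21, 25, 34, 79, 97]


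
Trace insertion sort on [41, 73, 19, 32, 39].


Initial: [41, 73, 19, 32, 39]
Insert 73: [41, 73, 19, 32, 39]
Insert 19: [19, 41, 73, 32, 39]
Insert 32: [19, 32, 41, 73, 39]
Insert 39: [19, 32, 39, 41, 73]

Sorted: [19, 32, 39, 41, 73]


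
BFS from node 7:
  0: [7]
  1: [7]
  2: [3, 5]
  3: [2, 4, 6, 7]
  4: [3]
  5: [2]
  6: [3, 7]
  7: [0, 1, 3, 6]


Visit 7, enqueue [0, 1, 3, 6]
Visit 0, enqueue []
Visit 1, enqueue []
Visit 3, enqueue [2, 4]
Visit 6, enqueue []
Visit 2, enqueue [5]
Visit 4, enqueue []
Visit 5, enqueue []

BFS order: [7, 0, 1, 3, 6, 2, 4, 5]


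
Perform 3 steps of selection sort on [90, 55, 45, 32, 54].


Initial: [90, 55, 45, 32, 54]
Step 1: min=32 at 3
  Swap: [32, 55, 45, 90, 54]
Step 2: min=45 at 2
  Swap: [32, 45, 55, 90, 54]
Step 3: min=54 at 4
  Swap: [32, 45, 54, 90, 55]

After 3 steps: [32, 45, 54, 90, 55]


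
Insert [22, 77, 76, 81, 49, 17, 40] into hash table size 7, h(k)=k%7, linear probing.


Insert 22: h=1 -> slot 1
Insert 77: h=0 -> slot 0
Insert 76: h=6 -> slot 6
Insert 81: h=4 -> slot 4
Insert 49: h=0, 2 probes -> slot 2
Insert 17: h=3 -> slot 3
Insert 40: h=5 -> slot 5

Table: [77, 22, 49, 17, 81, 40, 76]


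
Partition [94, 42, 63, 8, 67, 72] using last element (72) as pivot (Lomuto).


Pivot: 72
  42 <= 72: swap -> [42, 94, 63, 8, 67, 72]
  63 <= 72: swap -> [42, 63, 94, 8, 67, 72]
  8 <= 72: swap -> [42, 63, 8, 94, 67, 72]
  67 <= 72: swap -> [42, 63, 8, 67, 94, 72]
Place pivot at 4: [42, 63, 8, 67, 72, 94]

Partitioned: [42, 63, 8, 67, 72, 94]


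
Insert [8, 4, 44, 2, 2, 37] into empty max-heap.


Insert 8: [8]
Insert 4: [8, 4]
Insert 44: [44, 4, 8]
Insert 2: [44, 4, 8, 2]
Insert 2: [44, 4, 8, 2, 2]
Insert 37: [44, 4, 37, 2, 2, 8]

Final heap: [44, 4, 37, 2, 2, 8]


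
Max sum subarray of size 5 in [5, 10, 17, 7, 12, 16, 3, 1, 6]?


[0:5]: 51
[1:6]: 62
[2:7]: 55
[3:8]: 39
[4:9]: 38

Max: 62 at [1:6]


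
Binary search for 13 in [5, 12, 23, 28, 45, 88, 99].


Step 1: lo=0, hi=6, mid=3, val=28
Step 2: lo=0, hi=2, mid=1, val=12
Step 3: lo=2, hi=2, mid=2, val=23

Not found


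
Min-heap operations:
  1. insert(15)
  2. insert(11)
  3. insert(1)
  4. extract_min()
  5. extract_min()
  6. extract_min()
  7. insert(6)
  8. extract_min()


insert(15) -> [15]
insert(11) -> [11, 15]
insert(1) -> [1, 15, 11]
extract_min()->1, [11, 15]
extract_min()->11, [15]
extract_min()->15, []
insert(6) -> [6]
extract_min()->6, []

Final heap: []


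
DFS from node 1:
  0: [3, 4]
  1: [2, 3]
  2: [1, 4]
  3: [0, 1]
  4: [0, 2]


Visit 1, push [3, 2]
Visit 2, push [4]
Visit 4, push [0]
Visit 0, push [3]
Visit 3, push []

DFS order: [1, 2, 4, 0, 3]


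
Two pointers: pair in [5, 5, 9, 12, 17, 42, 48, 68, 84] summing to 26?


lo=0(5)+hi=8(84)=89
lo=0(5)+hi=7(68)=73
lo=0(5)+hi=6(48)=53
lo=0(5)+hi=5(42)=47
lo=0(5)+hi=4(17)=22
lo=1(5)+hi=4(17)=22
lo=2(9)+hi=4(17)=26

Yes: 9+17=26


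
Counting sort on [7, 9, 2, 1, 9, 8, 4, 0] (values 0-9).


Input: [7, 9, 2, 1, 9, 8, 4, 0]
Counts: [1, 1, 1, 0, 1, 0, 0, 1, 1, 2]

Sorted: [0, 1, 2, 4, 7, 8, 9, 9]


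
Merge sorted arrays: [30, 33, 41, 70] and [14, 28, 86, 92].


Take 14 from B
Take 28 from B
Take 30 from A
Take 33 from A
Take 41 from A
Take 70 from A

Merged: [14, 28, 30, 33, 41, 70, 86, 92]


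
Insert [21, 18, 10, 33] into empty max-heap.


Insert 21: [21]
Insert 18: [21, 18]
Insert 10: [21, 18, 10]
Insert 33: [33, 21, 10, 18]

Final heap: [33, 21, 10, 18]


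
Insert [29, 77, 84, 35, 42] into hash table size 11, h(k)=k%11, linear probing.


Insert 29: h=7 -> slot 7
Insert 77: h=0 -> slot 0
Insert 84: h=7, 1 probes -> slot 8
Insert 35: h=2 -> slot 2
Insert 42: h=9 -> slot 9

Table: [77, None, 35, None, None, None, None, 29, 84, 42, None]


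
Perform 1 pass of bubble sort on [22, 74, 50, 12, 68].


Initial: [22, 74, 50, 12, 68]
Pass 1: [22, 50, 12, 68, 74] (3 swaps)

After 1 pass: [22, 50, 12, 68, 74]


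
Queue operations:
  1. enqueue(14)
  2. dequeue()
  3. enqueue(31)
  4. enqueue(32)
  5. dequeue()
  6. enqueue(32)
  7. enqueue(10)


enqueue(14) -> [14]
dequeue()->14, []
enqueue(31) -> [31]
enqueue(32) -> [31, 32]
dequeue()->31, [32]
enqueue(32) -> [32, 32]
enqueue(10) -> [32, 32, 10]

Final queue: [32, 32, 10]


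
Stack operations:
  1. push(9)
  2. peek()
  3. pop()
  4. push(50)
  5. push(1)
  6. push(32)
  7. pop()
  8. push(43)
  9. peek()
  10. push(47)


push(9) -> [9]
peek()->9
pop()->9, []
push(50) -> [50]
push(1) -> [50, 1]
push(32) -> [50, 1, 32]
pop()->32, [50, 1]
push(43) -> [50, 1, 43]
peek()->43
push(47) -> [50, 1, 43, 47]

Final stack: [50, 1, 43, 47]


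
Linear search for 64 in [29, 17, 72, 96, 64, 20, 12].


i=0: 29!=64
i=1: 17!=64
i=2: 72!=64
i=3: 96!=64
i=4: 64==64 found!

Found at 4, 5 comps


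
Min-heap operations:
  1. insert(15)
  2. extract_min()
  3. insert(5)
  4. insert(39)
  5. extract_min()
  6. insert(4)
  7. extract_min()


insert(15) -> [15]
extract_min()->15, []
insert(5) -> [5]
insert(39) -> [5, 39]
extract_min()->5, [39]
insert(4) -> [4, 39]
extract_min()->4, [39]

Final heap: [39]


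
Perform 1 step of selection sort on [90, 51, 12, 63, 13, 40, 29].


Initial: [90, 51, 12, 63, 13, 40, 29]
Step 1: min=12 at 2
  Swap: [12, 51, 90, 63, 13, 40, 29]

After 1 step: [12, 51, 90, 63, 13, 40, 29]


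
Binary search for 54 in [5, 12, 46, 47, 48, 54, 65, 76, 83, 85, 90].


Step 1: lo=0, hi=10, mid=5, val=54

Found at index 5


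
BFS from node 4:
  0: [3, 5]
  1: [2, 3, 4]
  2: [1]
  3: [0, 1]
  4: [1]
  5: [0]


Visit 4, enqueue [1]
Visit 1, enqueue [2, 3]
Visit 2, enqueue []
Visit 3, enqueue [0]
Visit 0, enqueue [5]
Visit 5, enqueue []

BFS order: [4, 1, 2, 3, 0, 5]


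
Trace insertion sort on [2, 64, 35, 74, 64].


Initial: [2, 64, 35, 74, 64]
Insert 64: [2, 64, 35, 74, 64]
Insert 35: [2, 35, 64, 74, 64]
Insert 74: [2, 35, 64, 74, 64]
Insert 64: [2, 35, 64, 64, 74]

Sorted: [2, 35, 64, 64, 74]


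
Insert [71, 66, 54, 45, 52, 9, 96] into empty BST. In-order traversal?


Insert 71: root
Insert 66: L from 71
Insert 54: L from 71 -> L from 66
Insert 45: L from 71 -> L from 66 -> L from 54
Insert 52: L from 71 -> L from 66 -> L from 54 -> R from 45
Insert 9: L from 71 -> L from 66 -> L from 54 -> L from 45
Insert 96: R from 71

In-order: [9, 45, 52, 54, 66, 71, 96]


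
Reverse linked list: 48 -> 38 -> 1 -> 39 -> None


Step 1: curr=48, set curr.next=prev(None) | reversed so far: 48
Step 2: curr=38, set curr.next=prev(48) | reversed so far: 38 -> 48
Step 3: curr=1, set curr.next=prev(38) | reversed so far: 1 -> 38 -> 48
Step 4: curr=39, set curr.next=prev(1) | reversed so far: 39 -> 1 -> 38 -> 48

39 -> 1 -> 38 -> 48 -> None


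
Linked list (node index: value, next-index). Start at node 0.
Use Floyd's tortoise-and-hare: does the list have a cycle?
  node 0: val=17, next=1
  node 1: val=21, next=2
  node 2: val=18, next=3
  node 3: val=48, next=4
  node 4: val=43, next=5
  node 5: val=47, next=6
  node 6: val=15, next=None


Floyd's tortoise (slow, +1) and hare (fast, +2):
  init: slow=0, fast=0
  step 1: slow=1, fast=2
  step 2: slow=2, fast=4
  step 3: slow=3, fast=6
  step 4: fast -> None, no cycle

Cycle: no


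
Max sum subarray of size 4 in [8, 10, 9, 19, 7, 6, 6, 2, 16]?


[0:4]: 46
[1:5]: 45
[2:6]: 41
[3:7]: 38
[4:8]: 21
[5:9]: 30

Max: 46 at [0:4]


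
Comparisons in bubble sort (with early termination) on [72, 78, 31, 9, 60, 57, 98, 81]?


Algorithm: bubble sort (with early termination)
Input: [72, 78, 31, 9, 60, 57, 98, 81]
Sorted: [9, 31, 57, 60, 72, 78, 81, 98]

22


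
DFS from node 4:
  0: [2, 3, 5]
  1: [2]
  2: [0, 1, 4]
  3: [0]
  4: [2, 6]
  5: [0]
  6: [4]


Visit 4, push [6, 2]
Visit 2, push [1, 0]
Visit 0, push [5, 3]
Visit 3, push []
Visit 5, push []
Visit 1, push []
Visit 6, push []

DFS order: [4, 2, 0, 3, 5, 1, 6]


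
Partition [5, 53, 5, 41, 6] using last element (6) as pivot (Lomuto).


Pivot: 6
  5 <= 6: advance i (no swap)
  5 <= 6: swap -> [5, 5, 53, 41, 6]
Place pivot at 2: [5, 5, 6, 41, 53]

Partitioned: [5, 5, 6, 41, 53]


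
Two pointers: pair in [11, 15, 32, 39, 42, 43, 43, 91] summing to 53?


lo=0(11)+hi=7(91)=102
lo=0(11)+hi=6(43)=54
lo=0(11)+hi=5(43)=54
lo=0(11)+hi=4(42)=53

Yes: 11+42=53


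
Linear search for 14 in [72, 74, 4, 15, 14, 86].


i=0: 72!=14
i=1: 74!=14
i=2: 4!=14
i=3: 15!=14
i=4: 14==14 found!

Found at 4, 5 comps


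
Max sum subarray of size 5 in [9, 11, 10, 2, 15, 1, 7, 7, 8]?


[0:5]: 47
[1:6]: 39
[2:7]: 35
[3:8]: 32
[4:9]: 38

Max: 47 at [0:5]


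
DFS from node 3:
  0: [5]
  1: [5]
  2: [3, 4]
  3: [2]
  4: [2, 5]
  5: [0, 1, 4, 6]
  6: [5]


Visit 3, push [2]
Visit 2, push [4]
Visit 4, push [5]
Visit 5, push [6, 1, 0]
Visit 0, push []
Visit 1, push []
Visit 6, push []

DFS order: [3, 2, 4, 5, 0, 1, 6]


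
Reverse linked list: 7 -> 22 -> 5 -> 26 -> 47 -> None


Step 1: curr=7, set curr.next=prev(None) | reversed so far: 7
Step 2: curr=22, set curr.next=prev(7) | reversed so far: 22 -> 7
Step 3: curr=5, set curr.next=prev(22) | reversed so far: 5 -> 22 -> 7
Step 4: curr=26, set curr.next=prev(5) | reversed so far: 26 -> 5 -> 22 -> 7
Step 5: curr=47, set curr.next=prev(26) | reversed so far: 47 -> 26 -> 5 -> 22 -> 7

47 -> 26 -> 5 -> 22 -> 7 -> None


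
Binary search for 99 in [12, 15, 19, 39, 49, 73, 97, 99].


Step 1: lo=0, hi=7, mid=3, val=39
Step 2: lo=4, hi=7, mid=5, val=73
Step 3: lo=6, hi=7, mid=6, val=97
Step 4: lo=7, hi=7, mid=7, val=99

Found at index 7


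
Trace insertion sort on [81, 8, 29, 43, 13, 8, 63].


Initial: [81, 8, 29, 43, 13, 8, 63]
Insert 8: [8, 81, 29, 43, 13, 8, 63]
Insert 29: [8, 29, 81, 43, 13, 8, 63]
Insert 43: [8, 29, 43, 81, 13, 8, 63]
Insert 13: [8, 13, 29, 43, 81, 8, 63]
Insert 8: [8, 8, 13, 29, 43, 81, 63]
Insert 63: [8, 8, 13, 29, 43, 63, 81]

Sorted: [8, 8, 13, 29, 43, 63, 81]


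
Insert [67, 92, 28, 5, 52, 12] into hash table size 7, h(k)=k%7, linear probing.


Insert 67: h=4 -> slot 4
Insert 92: h=1 -> slot 1
Insert 28: h=0 -> slot 0
Insert 5: h=5 -> slot 5
Insert 52: h=3 -> slot 3
Insert 12: h=5, 1 probes -> slot 6

Table: [28, 92, None, 52, 67, 5, 12]


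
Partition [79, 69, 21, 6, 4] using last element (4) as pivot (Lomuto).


Pivot: 4
Place pivot at 0: [4, 69, 21, 6, 79]

Partitioned: [4, 69, 21, 6, 79]


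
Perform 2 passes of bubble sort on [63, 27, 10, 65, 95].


Initial: [63, 27, 10, 65, 95]
Pass 1: [27, 10, 63, 65, 95] (2 swaps)
Pass 2: [10, 27, 63, 65, 95] (1 swaps)

After 2 passes: [10, 27, 63, 65, 95]


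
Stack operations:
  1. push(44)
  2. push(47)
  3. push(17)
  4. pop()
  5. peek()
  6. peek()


push(44) -> [44]
push(47) -> [44, 47]
push(17) -> [44, 47, 17]
pop()->17, [44, 47]
peek()->47
peek()->47

Final stack: [44, 47]


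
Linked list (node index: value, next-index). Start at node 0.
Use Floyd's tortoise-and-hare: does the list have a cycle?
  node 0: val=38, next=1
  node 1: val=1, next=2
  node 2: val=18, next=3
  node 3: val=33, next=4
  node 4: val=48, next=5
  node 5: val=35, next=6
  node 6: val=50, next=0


Floyd's tortoise (slow, +1) and hare (fast, +2):
  init: slow=0, fast=0
  step 1: slow=1, fast=2
  step 2: slow=2, fast=4
  step 3: slow=3, fast=6
  step 4: slow=4, fast=1
  step 5: slow=5, fast=3
  step 6: slow=6, fast=5
  step 7: slow=0, fast=0
  slow == fast at node 0: cycle detected

Cycle: yes


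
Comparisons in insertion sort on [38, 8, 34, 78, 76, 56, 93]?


Algorithm: insertion sort
Input: [38, 8, 34, 78, 76, 56, 93]
Sorted: [8, 34, 38, 56, 76, 78, 93]

10


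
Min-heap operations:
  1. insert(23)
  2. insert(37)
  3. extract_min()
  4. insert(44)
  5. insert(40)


insert(23) -> [23]
insert(37) -> [23, 37]
extract_min()->23, [37]
insert(44) -> [37, 44]
insert(40) -> [37, 44, 40]

Final heap: [37, 44, 40]


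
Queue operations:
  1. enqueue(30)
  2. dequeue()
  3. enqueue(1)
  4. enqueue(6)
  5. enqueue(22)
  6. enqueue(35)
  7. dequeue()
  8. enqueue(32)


enqueue(30) -> [30]
dequeue()->30, []
enqueue(1) -> [1]
enqueue(6) -> [1, 6]
enqueue(22) -> [1, 6, 22]
enqueue(35) -> [1, 6, 22, 35]
dequeue()->1, [6, 22, 35]
enqueue(32) -> [6, 22, 35, 32]

Final queue: [6, 22, 35, 32]


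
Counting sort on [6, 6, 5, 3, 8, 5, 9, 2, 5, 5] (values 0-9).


Input: [6, 6, 5, 3, 8, 5, 9, 2, 5, 5]
Counts: [0, 0, 1, 1, 0, 4, 2, 0, 1, 1]

Sorted: [2, 3, 5, 5, 5, 5, 6, 6, 8, 9]


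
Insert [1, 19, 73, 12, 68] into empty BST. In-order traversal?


Insert 1: root
Insert 19: R from 1
Insert 73: R from 1 -> R from 19
Insert 12: R from 1 -> L from 19
Insert 68: R from 1 -> R from 19 -> L from 73

In-order: [1, 12, 19, 68, 73]


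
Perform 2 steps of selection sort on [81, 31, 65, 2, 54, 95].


Initial: [81, 31, 65, 2, 54, 95]
Step 1: min=2 at 3
  Swap: [2, 31, 65, 81, 54, 95]
Step 2: min=31 at 1
  Swap: [2, 31, 65, 81, 54, 95]

After 2 steps: [2, 31, 65, 81, 54, 95]


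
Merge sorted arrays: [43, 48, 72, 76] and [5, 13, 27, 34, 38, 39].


Take 5 from B
Take 13 from B
Take 27 from B
Take 34 from B
Take 38 from B
Take 39 from B

Merged: [5, 13, 27, 34, 38, 39, 43, 48, 72, 76]


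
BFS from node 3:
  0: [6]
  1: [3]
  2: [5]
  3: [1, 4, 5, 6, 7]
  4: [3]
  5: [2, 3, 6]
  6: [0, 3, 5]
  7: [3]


Visit 3, enqueue [1, 4, 5, 6, 7]
Visit 1, enqueue []
Visit 4, enqueue []
Visit 5, enqueue [2]
Visit 6, enqueue [0]
Visit 7, enqueue []
Visit 2, enqueue []
Visit 0, enqueue []

BFS order: [3, 1, 4, 5, 6, 7, 2, 0]


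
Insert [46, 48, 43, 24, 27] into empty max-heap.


Insert 46: [46]
Insert 48: [48, 46]
Insert 43: [48, 46, 43]
Insert 24: [48, 46, 43, 24]
Insert 27: [48, 46, 43, 24, 27]

Final heap: [48, 46, 43, 24, 27]


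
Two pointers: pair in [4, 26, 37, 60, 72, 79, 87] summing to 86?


lo=0(4)+hi=6(87)=91
lo=0(4)+hi=5(79)=83
lo=1(26)+hi=5(79)=105
lo=1(26)+hi=4(72)=98
lo=1(26)+hi=3(60)=86

Yes: 26+60=86


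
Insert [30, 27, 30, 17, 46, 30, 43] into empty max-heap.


Insert 30: [30]
Insert 27: [30, 27]
Insert 30: [30, 27, 30]
Insert 17: [30, 27, 30, 17]
Insert 46: [46, 30, 30, 17, 27]
Insert 30: [46, 30, 30, 17, 27, 30]
Insert 43: [46, 30, 43, 17, 27, 30, 30]

Final heap: [46, 30, 43, 17, 27, 30, 30]


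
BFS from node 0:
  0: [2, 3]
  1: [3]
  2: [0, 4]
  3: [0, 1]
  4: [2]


Visit 0, enqueue [2, 3]
Visit 2, enqueue [4]
Visit 3, enqueue [1]
Visit 4, enqueue []
Visit 1, enqueue []

BFS order: [0, 2, 3, 4, 1]


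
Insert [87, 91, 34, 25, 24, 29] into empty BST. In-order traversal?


Insert 87: root
Insert 91: R from 87
Insert 34: L from 87
Insert 25: L from 87 -> L from 34
Insert 24: L from 87 -> L from 34 -> L from 25
Insert 29: L from 87 -> L from 34 -> R from 25

In-order: [24, 25, 29, 34, 87, 91]


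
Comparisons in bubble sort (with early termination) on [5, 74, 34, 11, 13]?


Algorithm: bubble sort (with early termination)
Input: [5, 74, 34, 11, 13]
Sorted: [5, 11, 13, 34, 74]

9
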